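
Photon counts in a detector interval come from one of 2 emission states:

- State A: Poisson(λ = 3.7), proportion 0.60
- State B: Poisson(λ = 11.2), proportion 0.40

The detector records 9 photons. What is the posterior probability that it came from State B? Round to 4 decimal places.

0.8872

P(component k | x) = w_k·f_k(x) / marginal(x), where marginal(x) = Σ_j w_j·f_j(x).
Poisson probabilities:
  p_A = e^(−3.7)·3.7^9/9! = 0.00885448
  p_B = e^(−11.2)·11.2^9/9! = 0.104496
Unnormalised posteriors:
  w_A·p_A = 0.60 × 0.00885448 = 0.00531269
  w_B·p_B = 0.40 × 0.104496 = 0.0417985
Sum: 0.00531269 + 0.0417985 = 0.0471112
P(State B | x) = 0.0417985 / 0.0471112 ≈ 0.8872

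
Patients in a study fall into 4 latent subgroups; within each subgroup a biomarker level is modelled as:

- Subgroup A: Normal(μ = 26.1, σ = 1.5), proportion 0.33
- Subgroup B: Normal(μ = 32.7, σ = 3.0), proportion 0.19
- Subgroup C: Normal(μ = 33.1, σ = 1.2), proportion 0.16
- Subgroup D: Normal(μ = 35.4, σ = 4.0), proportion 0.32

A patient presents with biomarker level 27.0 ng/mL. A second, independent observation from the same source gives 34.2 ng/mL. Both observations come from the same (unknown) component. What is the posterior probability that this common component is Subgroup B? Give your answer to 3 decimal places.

0.592

By Bayes' theorem, P(k | x) = π_k f_k(x) / Σ_j π_j f_j(x).
Since both observations come from the same component, the likelihood for component k is f_k(x₁)·f_k(x₂).
  p_A = [0.22215] × [1.23824e-07] = 2.75075e-08
  p_B = [0.0218719] × [0.117355] = 0.00256678
  p_C = [8.13924e-07] × [0.218406] = 1.77766e-07
  p_D = [0.0109959] × [0.095347] = 0.00104843
Unnormalised posteriors:
  π_A·p_A = 0.33 × 2.75075e-08 = 9.07747e-09
  π_B·p_B = 0.19 × 0.00256678 = 0.000487689
  π_C·p_C = 0.16 × 1.77766e-07 = 2.84426e-08
  π_D·p_D = 0.32 × 0.00104843 = 0.000335496
Denominator: 9.07747e-09 + 0.000487689 + 2.84426e-08 + 0.000335496 = 0.000823223
Responsibility of Subgroup B: 0.000487689 / 0.000823223 ≈ 0.592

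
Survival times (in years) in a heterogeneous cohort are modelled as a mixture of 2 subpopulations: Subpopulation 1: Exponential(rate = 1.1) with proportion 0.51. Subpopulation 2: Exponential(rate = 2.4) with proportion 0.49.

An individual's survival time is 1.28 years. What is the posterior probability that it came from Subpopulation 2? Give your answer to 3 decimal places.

P(component k | x) = P(Z=k)·f_k(x) / marginal(x), where marginal(x) = Σ_j P(Z=j)·f_j(x).
Evaluate each component's likelihood at the observed value:
  p_1 = 0.269095
  p_2 = 0.111188
Multiply by the mixture weights:
  P(Z=1)·p_1 = 0.51 × 0.269095 = 0.137239
  P(Z=2)·p_2 = 0.49 × 0.111188 = 0.0544822
Evidence: 0.137239 + 0.0544822 = 0.191721
So the posterior for Subpopulation 2 is 0.0544822 / 0.191721 ≈ 0.284.

0.284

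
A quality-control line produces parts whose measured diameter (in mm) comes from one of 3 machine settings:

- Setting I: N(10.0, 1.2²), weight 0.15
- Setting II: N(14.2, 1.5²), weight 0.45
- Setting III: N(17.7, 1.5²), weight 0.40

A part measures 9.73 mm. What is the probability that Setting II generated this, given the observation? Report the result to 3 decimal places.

Posterior ∝ prior × likelihood, so P(k | x) ∝ π_k f_k(x); normalise over all components.
Normal densities:
  p_I = (1/(1.2·√(2π)))·exp(−(9.73−10.0)²/(2·1.2²)) = 0.332452·exp(-0.02531) = 0.324142
  p_II = (1/(1.5·√(2π)))·exp(−(9.73−14.2)²/(2·1.5²)) = 0.265962·exp(-4.44020) = 0.00313664
  p_III = (1/(1.5·√(2π)))·exp(−(9.73−17.7)²/(2·1.5²)) = 0.265962·exp(-14.11576) = 1.96981e-07
Unnormalised posteriors:
  π_I·p_I = 0.15 × 0.324142 = 0.0486213
  π_II·p_II = 0.45 × 0.00313664 = 0.00141149
  π_III·p_III = 0.40 × 1.96981e-07 = 7.87923e-08
Evidence: 0.0486213 + 0.00141149 + 7.87923e-08 = 0.0500329
So the posterior for Setting II is 0.00141149 / 0.0500329 ≈ 0.028.

0.028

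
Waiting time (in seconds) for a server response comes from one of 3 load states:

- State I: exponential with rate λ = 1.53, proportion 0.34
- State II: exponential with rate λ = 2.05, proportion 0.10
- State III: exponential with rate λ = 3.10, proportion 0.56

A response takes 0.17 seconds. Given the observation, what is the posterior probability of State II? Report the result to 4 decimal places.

P(component k | x) = π_k·f_k(x) / marginal(x), where marginal(x) = Σ_j π_j·f_j(x).
Exponential densities:
  f_I = 1.53·e^(−1.53·0.17) = 1.53·e^(−0.2601) = 1.17959
  f_II = 2.05·e^(−2.05·0.17) = 2.05·e^(−0.3485) = 1.44678
  f_III = 3.10·e^(−3.10·0.17) = 3.10·e^(−0.5270) = 1.83016
Prior × likelihood for each component:
  π_I·f_I = 0.34 × 1.17959 = 0.401061
  π_II·f_II = 0.10 × 1.44678 = 0.144678
  π_III·f_III = 0.56 × 1.83016 = 1.02489
Evidence: 0.401061 + 0.144678 + 1.02489 = 1.57063
P(State II | the observation) = 0.144678 / 1.57063 ≈ 0.0921

0.0921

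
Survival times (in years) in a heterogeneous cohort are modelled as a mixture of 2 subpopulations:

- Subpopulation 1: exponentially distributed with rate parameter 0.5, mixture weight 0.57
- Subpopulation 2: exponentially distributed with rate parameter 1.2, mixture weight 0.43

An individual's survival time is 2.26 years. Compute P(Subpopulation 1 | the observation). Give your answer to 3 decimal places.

Apply Bayes' rule: the posterior for each component is proportional to its prior times its likelihood at x.
Exponential densities:
  L_1 = 0.161517
  L_2 = 0.0796846
Multiply by the mixture weights:
  P(Z=1)·L_1 = 0.57 × 0.161517 = 0.0920645
  P(Z=2)·L_2 = 0.43 × 0.0796846 = 0.0342644
Sum: 0.0920645 + 0.0342644 = 0.126329
Responsibility of Subpopulation 1: 0.0920645 / 0.126329 ≈ 0.729

0.729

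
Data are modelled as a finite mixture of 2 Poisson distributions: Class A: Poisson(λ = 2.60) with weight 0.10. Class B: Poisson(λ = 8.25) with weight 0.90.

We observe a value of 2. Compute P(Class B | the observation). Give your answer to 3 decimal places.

Apply Bayes' rule: the posterior for each component is proportional to its prior times its likelihood at x.
Evaluate each component's likelihood at the observed value:
  L_A = e^(−2.60)·2.60^2/2! = 0.251045
  L_B = e^(−8.25)·8.25^2/2! = 0.00889096
Unnormalised posteriors:
  π_A·L_A = 0.10 × 0.251045 = 0.0251045
  π_B·L_B = 0.90 × 0.00889096 = 0.00800186
Denominator: 0.0251045 + 0.00800186 = 0.0331063
Responsibility of Class B: 0.00800186 / 0.0331063 ≈ 0.242

0.242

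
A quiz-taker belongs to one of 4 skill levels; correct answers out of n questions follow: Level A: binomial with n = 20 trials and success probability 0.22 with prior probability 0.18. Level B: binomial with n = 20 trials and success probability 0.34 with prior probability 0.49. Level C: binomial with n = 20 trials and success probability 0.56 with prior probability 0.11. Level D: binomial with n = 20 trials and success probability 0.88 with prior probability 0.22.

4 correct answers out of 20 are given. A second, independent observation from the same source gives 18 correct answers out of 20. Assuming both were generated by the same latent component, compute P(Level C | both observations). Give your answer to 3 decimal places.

0.899

The responsibility of component k is P(Z=k) f_k(x) divided by Σ_j P(Z=j) f_j(x).
Since both observations come from the same component, the likelihood for component k is f_k(x₁)·f_k(x₂).
  p_A = [C(20,4)·0.22^4·0.78^16 = 4845·0.00234256·0.0187721 = 0.213058] × [1.68481e-10] = 3.58963e-11
  p_B = [C(20,4)·0.34^4·0.66^16 = 4845·0.0133634·0.00129629 = 0.0839291] × [3.05114e-07] = 2.56079e-08
  p_C = [C(20,4)·0.56^4·0.44^16 = 4845·0.098345·1.97353e-06 = 0.000940348] × [0.00107905] = 1.01469e-06
  p_D = [C(20,4)·0.88^4·0.12^16 = 4845·0.599695·1.84884e-15 = 5.37186e-12] × [0.274034] = 1.47207e-12
Prior × likelihood for each component:
  P(Z=A)·p_A = 0.18 × 3.58963e-11 = 6.46133e-12
  P(Z=B)·p_B = 0.49 × 2.56079e-08 = 1.25479e-08
  P(Z=C)·p_C = 0.11 × 1.01469e-06 = 1.11616e-07
  P(Z=D)·p_D = 0.22 × 1.47207e-12 = 3.23856e-13
Normaliser: 6.46133e-12 + 1.25479e-08 + 1.11616e-07 + 3.23856e-13 = 1.2417e-07
P(Level C | x) ≈ 0.899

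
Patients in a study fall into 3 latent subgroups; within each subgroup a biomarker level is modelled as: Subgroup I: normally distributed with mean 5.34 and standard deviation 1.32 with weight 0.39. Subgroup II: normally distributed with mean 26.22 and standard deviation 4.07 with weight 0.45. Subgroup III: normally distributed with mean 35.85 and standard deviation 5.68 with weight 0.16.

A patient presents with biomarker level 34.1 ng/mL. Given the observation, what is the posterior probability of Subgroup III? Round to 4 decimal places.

0.6129

P(component k | x) = π_k·f_k(x) / marginal(x), where marginal(x) = Σ_j π_j·f_j(x).
Component likelihoods at x = 34.1 ng/mL:
  f_I = (1/(1.32·√(2π)))·exp(−(34.1−5.34)²/(2·1.32²)) = 0.302229·exp(-237.35583) = 2.50039e-104
  f_II = (1/(4.07·√(2π)))·exp(−(34.1−26.22)²/(2·4.07²)) = 0.098020·exp(-1.87428) = 0.0150428
  f_III = (1/(5.68·√(2π)))·exp(−(34.1−35.85)²/(2·5.68²)) = 0.070236·exp(-0.04746) = 0.0669806
Prior × likelihood for each component:
  π_I·f_I = 0.39 × 2.50039e-104 = 9.75154e-105
  π_II·f_II = 0.45 × 0.0150428 = 0.00676925
  π_III·f_III = 0.16 × 0.0669806 = 0.0107169
Normaliser: 9.75154e-105 + 0.00676925 + 0.0107169 = 0.0174861
So the posterior for Subgroup III is 0.0107169 / 0.0174861 ≈ 0.6129.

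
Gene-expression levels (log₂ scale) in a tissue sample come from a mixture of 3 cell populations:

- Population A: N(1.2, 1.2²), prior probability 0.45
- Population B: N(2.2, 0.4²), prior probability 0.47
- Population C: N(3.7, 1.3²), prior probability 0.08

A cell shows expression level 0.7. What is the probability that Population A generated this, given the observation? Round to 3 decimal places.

By Bayes' theorem, P(k | x) = P(Z=k) f_k(x) / Σ_j P(Z=j) f_j(x).
Component likelihoods at x = 0.7:
  p_A = 0.30481
  p_B = 0.000881489
  p_C = 0.0214073
Multiply by the mixture weights:
  P(Z=A)·p_A = 0.45 × 0.30481 = 0.137165
  P(Z=B)·p_B = 0.47 × 0.000881489 = 0.0004143
  P(Z=C)·p_C = 0.08 × 0.0214073 = 0.00171258
Normaliser: 0.137165 + 0.0004143 + 0.00171258 = 0.139292
P(Population A | data) = 0.137165 / 0.139292 ≈ 0.985

0.985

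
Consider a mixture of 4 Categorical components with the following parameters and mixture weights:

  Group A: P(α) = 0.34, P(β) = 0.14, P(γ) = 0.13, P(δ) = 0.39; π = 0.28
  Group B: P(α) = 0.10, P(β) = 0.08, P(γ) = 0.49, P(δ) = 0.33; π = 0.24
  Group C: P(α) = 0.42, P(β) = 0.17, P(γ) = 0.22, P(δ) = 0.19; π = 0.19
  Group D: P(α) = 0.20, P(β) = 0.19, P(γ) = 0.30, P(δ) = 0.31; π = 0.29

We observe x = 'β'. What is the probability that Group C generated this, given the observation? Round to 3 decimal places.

Apply Bayes' rule: the posterior for each component is proportional to its prior times its likelihood at x.
Categorical probabilities:
  f_A = 0.14
  f_B = 0.08
  f_C = 0.17
  f_D = 0.19
Prior × likelihood for each component:
  w_A·f_A = 0.28 × 0.14 = 0.0392
  w_B·f_B = 0.24 × 0.08 = 0.0192
  w_C·f_C = 0.19 × 0.17 = 0.0323
  w_D·f_D = 0.29 × 0.19 = 0.0551
Evidence: 0.0392 + 0.0192 + 0.0323 + 0.0551 = 0.1458
P(Group C | the observation) ≈ 0.222

0.222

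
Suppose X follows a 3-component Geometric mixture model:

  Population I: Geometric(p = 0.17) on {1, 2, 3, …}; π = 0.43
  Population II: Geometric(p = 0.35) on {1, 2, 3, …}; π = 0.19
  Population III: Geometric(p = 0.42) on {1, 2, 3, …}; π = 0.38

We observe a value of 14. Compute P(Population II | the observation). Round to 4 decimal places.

0.0358

By Bayes' theorem, P(k | x) = w_k f_k(x) / Σ_j w_j f_j(x).
Geometric probabilities:
  L_I = 0.0150822
  L_II = 0.00129402
  L_III = 0.000353031
Multiply by the mixture weights:
  w_I·L_I = 0.43 × 0.0150822 = 0.00648534
  w_II·L_II = 0.19 × 0.00129402 = 0.000245864
  w_III·L_III = 0.38 × 0.000353031 = 0.000134152
Evidence: 0.00648534 + 0.000245864 + 0.000134152 = 0.00686535
So the posterior for Population II is 0.000245864 / 0.00686535 ≈ 0.0358.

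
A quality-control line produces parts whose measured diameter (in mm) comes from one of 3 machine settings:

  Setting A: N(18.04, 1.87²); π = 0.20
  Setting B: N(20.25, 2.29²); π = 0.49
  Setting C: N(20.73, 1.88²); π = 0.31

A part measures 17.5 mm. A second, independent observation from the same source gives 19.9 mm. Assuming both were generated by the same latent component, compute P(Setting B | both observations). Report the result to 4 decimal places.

0.4651

Apply Bayes' rule: the posterior for each component is proportional to its prior times its likelihood at x.
Since both observations come from the same component, the likelihood for component k is f_k(x₁)·f_k(x₂).
  p_A = [0.204626] × [0.130088] = 0.0266194
  p_B = [0.0847085] × [0.172188] = 0.0145858
  p_C = [0.0485035] × [0.192499] = 0.00933686
Prior × likelihood for each component:
  π_A·p_A = 0.20 × 0.0266194 = 0.00532388
  π_B·p_B = 0.49 × 0.0145858 = 0.00714703
  π_C·p_C = 0.31 × 0.00933686 = 0.00289443
Normaliser: 0.00532388 + 0.00714703 + 0.00289443 = 0.0153653
P(Setting B | x₁,x₂) ≈ 0.4651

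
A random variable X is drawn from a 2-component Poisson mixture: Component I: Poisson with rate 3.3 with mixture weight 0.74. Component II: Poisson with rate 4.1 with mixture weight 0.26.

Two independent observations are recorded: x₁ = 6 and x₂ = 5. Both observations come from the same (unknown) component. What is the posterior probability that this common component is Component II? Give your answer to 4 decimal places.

0.4358

P(component k | x) = P(Z=k)·f_k(x) / marginal(x), where marginal(x) = Σ_j P(Z=j)·f_j(x).
Since both observations come from the same component, the likelihood for component k is f_k(x₁)·f_k(x₂).
  L_I = [e^(−3.3)·3.3^6/6! = 0.0661575] × [0.120286] = 0.00795785
  L_II = [e^(−4.1)·4.1^6/6! = 0.109336] × [0.160004] = 0.0174942
Prior × likelihood for each component:
  P(Z=I)·L_I = 0.74 × 0.00795785 = 0.00588881
  P(Z=II)·L_II = 0.26 × 0.0174942 = 0.00454849
Sum: 0.00588881 + 0.00454849 = 0.0104373
P(Component II | data) ≈ 0.4358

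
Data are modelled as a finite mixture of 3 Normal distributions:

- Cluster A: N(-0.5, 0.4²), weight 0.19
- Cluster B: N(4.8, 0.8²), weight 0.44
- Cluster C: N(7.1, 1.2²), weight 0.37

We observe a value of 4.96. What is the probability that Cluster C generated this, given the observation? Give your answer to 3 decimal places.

0.104

P(component k | x) = P(Z=k)·f_k(x) / marginal(x), where marginal(x) = Σ_j P(Z=j)·f_j(x).
Normal densities:
  L_A = (1/(0.4·√(2π)))·exp(−(4.96−-0.5)²/(2·0.4²)) = 0.997356·exp(-93.16125) = 3.46285e-41
  L_B = (1/(0.8·√(2π)))·exp(−(4.96−4.8)²/(2·0.8²)) = 0.498678·exp(-0.02000) = 0.488803
  L_C = (1/(1.2·√(2π)))·exp(−(4.96−7.1)²/(2·1.2²)) = 0.332452·exp(-1.59014) = 0.067786
Weight by the priors:
  P(Z=A)·L_A = 0.19 × 3.46285e-41 = 6.57941e-42
  P(Z=B)·L_B = 0.44 × 0.488803 = 0.215073
  P(Z=C)·L_C = 0.37 × 0.067786 = 0.0250808
Marginal: 6.57941e-42 + 0.215073 + 0.0250808 = 0.240154
Responsibility of Cluster C: 0.0250808 / 0.240154 ≈ 0.104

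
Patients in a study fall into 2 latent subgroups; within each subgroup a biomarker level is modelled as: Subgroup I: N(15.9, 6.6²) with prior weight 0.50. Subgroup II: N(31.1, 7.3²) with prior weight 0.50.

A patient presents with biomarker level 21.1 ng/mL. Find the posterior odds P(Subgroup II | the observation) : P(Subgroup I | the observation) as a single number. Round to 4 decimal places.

0.4825

Since P(k|x) ∝ π_k f_k(x), the posterior odds are π_i f_i(x) / (π_j f_j(x)).
Evaluate each component's likelihood at the observed value:
  p_I = 0.0443171
  p_II = 0.0213848
0.0106924 / 0.0221585 ≈ 0.4825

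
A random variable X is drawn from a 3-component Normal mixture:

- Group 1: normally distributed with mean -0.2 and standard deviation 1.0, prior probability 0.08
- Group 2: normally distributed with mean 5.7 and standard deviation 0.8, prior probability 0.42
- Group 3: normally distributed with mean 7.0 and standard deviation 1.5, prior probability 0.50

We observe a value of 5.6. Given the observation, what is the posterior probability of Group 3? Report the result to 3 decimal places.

P(component k | x) = P(Z=k)·f_k(x) / marginal(x), where marginal(x) = Σ_j P(Z=j)·f_j(x).
Component likelihoods at x = 5.6:
  L_1 = (1/(1.0·√(2π)))·exp(−(5.6−-0.2)²/(2·1.0²)) = 0.398942·exp(-16.82000) = 1.97732e-08
  L_2 = (1/(0.8·√(2π)))·exp(−(5.6−5.7)²/(2·0.8²)) = 0.498678·exp(-0.00781) = 0.494797
  L_3 = (1/(1.5·√(2π)))·exp(−(5.6−7.0)²/(2·1.5²)) = 0.265962·exp(-0.43556) = 0.172052
Unnormalised posteriors:
  P(Z=1)·L_1 = 0.08 × 1.97732e-08 = 1.58186e-09
  P(Z=2)·L_2 = 0.42 × 0.494797 = 0.207815
  P(Z=3)·L_3 = 0.50 × 0.172052 = 0.0860259
Denominator: 1.58186e-09 + 0.207815 + 0.0860259 = 0.293841
P(Group 3 | the observation) = 0.0860259 / 0.293841 ≈ 0.293

0.293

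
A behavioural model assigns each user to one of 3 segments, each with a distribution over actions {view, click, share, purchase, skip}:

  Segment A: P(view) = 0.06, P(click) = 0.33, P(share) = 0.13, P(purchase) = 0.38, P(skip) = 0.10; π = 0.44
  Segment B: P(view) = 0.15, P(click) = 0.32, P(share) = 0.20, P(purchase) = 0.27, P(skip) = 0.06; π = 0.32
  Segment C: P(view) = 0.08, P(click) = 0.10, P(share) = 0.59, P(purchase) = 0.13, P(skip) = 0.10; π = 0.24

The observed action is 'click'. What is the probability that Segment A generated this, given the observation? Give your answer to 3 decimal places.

0.535

Apply Bayes' rule: the posterior for each component is proportional to its prior times its likelihood at x.
Categorical probabilities:
  f_A = 0.33
  f_B = 0.32
  f_C = 0.1
Multiply by the mixture weights:
  π_A·f_A = 0.44 × 0.33 = 0.1452
  π_B·f_B = 0.32 × 0.32 = 0.1024
  π_C·f_C = 0.24 × 0.1 = 0.024
Evidence: 0.1452 + 0.1024 + 0.024 = 0.2716
Responsibility of Segment A: 0.1452 / 0.2716 ≈ 0.535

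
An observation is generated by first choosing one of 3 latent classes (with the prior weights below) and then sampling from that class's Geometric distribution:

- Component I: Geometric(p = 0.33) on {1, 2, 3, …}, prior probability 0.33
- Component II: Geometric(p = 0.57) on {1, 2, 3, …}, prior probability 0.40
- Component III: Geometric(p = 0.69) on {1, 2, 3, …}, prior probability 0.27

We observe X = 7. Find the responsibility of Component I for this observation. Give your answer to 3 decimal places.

P(component k | x) = π_k·f_k(x) / marginal(x), where marginal(x) = Σ_j π_j·f_j(x).
Component likelihoods at x = 7:
  p_I = 0.0298513
  p_II = 0.00360318
  p_III = 0.000612378
Multiply by the mixture weights:
  π_I·p_I = 0.33 × 0.0298513 = 0.00985092
  π_II·p_II = 0.40 × 0.00360318 = 0.00144127
  π_III·p_III = 0.27 × 0.000612378 = 0.000165342
Denominator: 0.00985092 + 0.00144127 + 0.000165342 = 0.0114575
P(Component I | x) = 0.00985092 / 0.0114575 ≈ 0.860

0.860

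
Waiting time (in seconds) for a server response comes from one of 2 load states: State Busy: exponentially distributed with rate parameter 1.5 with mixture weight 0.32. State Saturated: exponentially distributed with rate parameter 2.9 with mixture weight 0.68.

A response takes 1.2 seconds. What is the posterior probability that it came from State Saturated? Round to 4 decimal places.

Posterior ∝ prior × likelihood, so P(k | x) ∝ w_k f_k(x); normalise over all components.
Component likelihoods at x = 1.2 seconds:
  L_Busy = 0.247948
  L_Saturated = 0.0893415
Prior × likelihood for each component:
  w_Busy·L_Busy = 0.32 × 0.247948 = 0.0793435
  w_Saturated·L_Saturated = 0.68 × 0.0893415 = 0.0607522
Evidence: 0.0793435 + 0.0607522 = 0.140096
Responsibility of State Saturated: 0.0607522 / 0.140096 ≈ 0.4336

0.4336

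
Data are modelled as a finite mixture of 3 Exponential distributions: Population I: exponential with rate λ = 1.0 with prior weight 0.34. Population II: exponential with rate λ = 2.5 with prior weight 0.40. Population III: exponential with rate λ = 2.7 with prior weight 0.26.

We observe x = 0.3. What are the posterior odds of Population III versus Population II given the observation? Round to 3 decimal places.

Since P(k|x) ∝ w_k f_k(x), the posterior odds are w_i f_i(x) / (w_j f_j(x)).
Evaluate each component's likelihood at the observed value:
  p_I = 0.740818
  p_II = 1.18092
  p_III = 1.20112
Odds = (0.26/0.40) × (1.20112/1.18092) = 0.65 × 1.01711 ≈ 0.661

0.661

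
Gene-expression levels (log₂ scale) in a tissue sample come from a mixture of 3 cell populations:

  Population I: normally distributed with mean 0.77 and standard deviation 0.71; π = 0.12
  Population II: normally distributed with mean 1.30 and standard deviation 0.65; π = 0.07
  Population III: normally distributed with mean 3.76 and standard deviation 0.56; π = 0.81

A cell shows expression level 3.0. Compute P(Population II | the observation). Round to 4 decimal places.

0.0061

Posterior ∝ prior × likelihood, so P(k | x) ∝ w_k f_k(x); normalise over all components.
Component likelihoods at x = 3.0:
  p_I = 0.00405055
  p_II = 0.0200751
  p_III = 0.283643
Prior × likelihood for each component:
  w_I·p_I = 0.12 × 0.00405055 = 0.000486066
  w_II·p_II = 0.07 × 0.0200751 = 0.00140526
  w_III·p_III = 0.81 × 0.283643 = 0.229751
Evidence: 0.000486066 + 0.00140526 + 0.229751 = 0.231642
Responsibility of Population II: 0.00140526 / 0.231642 ≈ 0.0061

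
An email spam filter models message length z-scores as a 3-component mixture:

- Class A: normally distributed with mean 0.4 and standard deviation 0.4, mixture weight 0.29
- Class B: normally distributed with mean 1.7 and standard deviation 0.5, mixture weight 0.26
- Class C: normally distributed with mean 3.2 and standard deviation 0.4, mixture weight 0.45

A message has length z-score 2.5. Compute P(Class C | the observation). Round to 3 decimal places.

P(component k | x) = π_k·f_k(x) / marginal(x), where marginal(x) = Σ_j π_j·f_j(x).
Normal densities:
  p_A = 1.03212e-06
  p_B = 0.221842
  p_C = 0.215693
Multiply by the mixture weights:
  π_A·p_A = 0.29 × 1.03212e-06 = 2.99314e-07
  π_B·p_B = 0.26 × 0.221842 = 0.0576788
  π_C·p_C = 0.45 × 0.215693 = 0.097062
Normaliser: 2.99314e-07 + 0.0576788 + 0.097062 = 0.154741
P(Class C | data) = 0.097062 / 0.154741 ≈ 0.627

0.627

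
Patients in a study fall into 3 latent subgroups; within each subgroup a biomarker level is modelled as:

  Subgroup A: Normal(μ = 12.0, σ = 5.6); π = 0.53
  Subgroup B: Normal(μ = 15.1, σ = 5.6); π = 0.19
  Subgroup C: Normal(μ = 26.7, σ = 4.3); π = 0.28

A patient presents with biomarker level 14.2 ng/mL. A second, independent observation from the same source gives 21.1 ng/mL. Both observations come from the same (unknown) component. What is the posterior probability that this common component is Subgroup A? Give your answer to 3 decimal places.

0.547

By Bayes' theorem, P(k | x) = w_k f_k(x) / Σ_j w_j f_j(x).
Since both observations come from the same component, the likelihood for component k is f_k(x₁)·f_k(x₂).
  L_A = [0.065949] × [0.0190247] = 0.00125466
  L_B = [0.0703256] × [0.0401278] = 0.00282201
  L_C = [0.00135655] × [0.0397327] = 5.38995e-05
Weight by the priors:
  w_A·L_A = 0.53 × 0.00125466 = 0.000664969
  w_B·L_B = 0.19 × 0.00282201 = 0.000536183
  w_C·L_C = 0.28 × 5.38995e-05 = 1.50919e-05
Evidence: 0.000664969 + 0.000536183 + 1.50919e-05 = 0.00121624
Responsibility of Subgroup A: 0.000664969 / 0.00121624 ≈ 0.547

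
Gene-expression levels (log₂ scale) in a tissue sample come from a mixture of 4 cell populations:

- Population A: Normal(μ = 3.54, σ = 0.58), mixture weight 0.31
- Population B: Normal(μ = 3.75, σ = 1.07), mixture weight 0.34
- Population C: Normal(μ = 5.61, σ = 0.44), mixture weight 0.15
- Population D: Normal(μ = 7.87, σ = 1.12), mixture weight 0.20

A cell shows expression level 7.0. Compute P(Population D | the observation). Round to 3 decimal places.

0.960

Posterior ∝ prior × likelihood, so P(k | x) ∝ π_k f_k(x); normalise over all components.
Normal densities:
  p_A = (1/(0.58·√(2π)))·exp(−(7.0−3.54)²/(2·0.58²)) = 0.687832·exp(-17.79370) = 1.28759e-08
  p_B = (1/(1.07·√(2π)))·exp(−(7.0−3.75)²/(2·1.07²)) = 0.372843·exp(-4.61285) = 0.00369991
  p_C = (1/(0.44·√(2π)))·exp(−(7.0−5.61)²/(2·0.44²)) = 0.906687·exp(-4.98993) = 0.00617105
  p_D = (1/(1.12·√(2π)))·exp(−(7.0−7.87)²/(2·1.12²)) = 0.356198·exp(-0.30170) = 0.263431
Multiply by the mixture weights:
  π_A·p_A = 0.31 × 1.28759e-08 = 3.99153e-09
  π_B·p_B = 0.34 × 0.00369991 = 0.00125797
  π_C·p_C = 0.15 × 0.00617105 = 0.000925658
  π_D·p_D = 0.20 × 0.263431 = 0.0526861
Evidence: 3.99153e-09 + 0.00125797 + 0.000925658 + 0.0526861 = 0.0548698
P(Population D | x) ≈ 0.960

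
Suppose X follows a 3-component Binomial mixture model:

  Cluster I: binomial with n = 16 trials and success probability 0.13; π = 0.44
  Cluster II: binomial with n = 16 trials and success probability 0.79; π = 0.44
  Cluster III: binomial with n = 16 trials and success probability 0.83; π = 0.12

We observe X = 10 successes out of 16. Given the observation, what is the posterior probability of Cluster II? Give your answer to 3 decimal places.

Apply Bayes' rule: the posterior for each component is proportional to its prior times its likelihood at x.
Binomial probabilities:
  L_I = 4.78711e-06
  L_II = 0.0650295
  L_III = 0.0299915
Weight by the priors:
  π_I·L_I = 0.44 × 4.78711e-06 = 2.10633e-06
  π_II·L_II = 0.44 × 0.0650295 = 0.028613
  π_III·L_III = 0.12 × 0.0299915 = 0.00359898
Normaliser: 2.10633e-06 + 0.028613 + 0.00359898 = 0.0322141
Responsibility of Cluster II: 0.028613 / 0.0322141 ≈ 0.888

0.888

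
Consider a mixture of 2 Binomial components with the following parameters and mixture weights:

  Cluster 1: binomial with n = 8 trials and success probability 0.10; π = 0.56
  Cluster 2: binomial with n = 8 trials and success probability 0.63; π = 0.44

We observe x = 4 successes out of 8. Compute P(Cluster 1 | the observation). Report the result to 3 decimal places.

The responsibility of component k is w_k f_k(x) divided by Σ_j w_j f_j(x).
Evaluate each component's likelihood at the observed value:
  p_1 = C(8,4)·0.10^4·0.90^4 = 70·0.0001·0.6561 = 0.0045927
  p_2 = C(8,4)·0.63^4·0.37^4 = 70·0.15753·0.0187416 = 0.206665
Weight by the priors:
  w_1·p_1 = 0.56 × 0.0045927 = 0.00257191
  w_2·p_2 = 0.44 × 0.206665 = 0.0909326
Denominator: 0.00257191 + 0.0909326 = 0.0935046
P(Cluster 1 | x) ≈ 0.028

0.028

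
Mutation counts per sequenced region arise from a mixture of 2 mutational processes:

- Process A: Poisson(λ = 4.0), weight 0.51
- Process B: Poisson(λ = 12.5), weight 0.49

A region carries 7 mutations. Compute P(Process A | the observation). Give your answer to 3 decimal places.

P(component k | x) = w_k·f_k(x) / marginal(x), where marginal(x) = Σ_j w_j·f_j(x).
Poisson probabilities:
  p_A = e^(−4.0)·4.0^7/7! = 0.0595404
  p_B = e^(−12.5)·12.5^7/7! = 0.0352581
Prior × likelihood for each component:
  w_A·p_A = 0.51 × 0.0595404 = 0.0303656
  w_B·p_B = 0.49 × 0.0352581 = 0.0172765
Denominator: 0.0303656 + 0.0172765 = 0.047642
Responsibility of Process A: 0.0303656 / 0.047642 ≈ 0.637

0.637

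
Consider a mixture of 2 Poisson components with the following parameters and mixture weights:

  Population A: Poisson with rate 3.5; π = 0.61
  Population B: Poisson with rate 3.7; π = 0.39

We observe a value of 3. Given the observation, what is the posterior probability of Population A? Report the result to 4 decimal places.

0.6179

The responsibility of component k is P(Z=k) f_k(x) divided by Σ_j P(Z=j) f_j(x).
Evaluate each component's likelihood at the observed value:
  p_A = e^(−3.5)·3.5^3/3! = 0.215785
  p_B = e^(−3.7)·3.7^3/3! = 0.20872
Weight by the priors:
  P(Z=A)·p_A = 0.61 × 0.215785 = 0.131629
  P(Z=B)·p_B = 0.39 × 0.20872 = 0.0814009
Marginal: 0.131629 + 0.0814009 = 0.21303
Responsibility of Population A: 0.131629 / 0.21303 ≈ 0.6179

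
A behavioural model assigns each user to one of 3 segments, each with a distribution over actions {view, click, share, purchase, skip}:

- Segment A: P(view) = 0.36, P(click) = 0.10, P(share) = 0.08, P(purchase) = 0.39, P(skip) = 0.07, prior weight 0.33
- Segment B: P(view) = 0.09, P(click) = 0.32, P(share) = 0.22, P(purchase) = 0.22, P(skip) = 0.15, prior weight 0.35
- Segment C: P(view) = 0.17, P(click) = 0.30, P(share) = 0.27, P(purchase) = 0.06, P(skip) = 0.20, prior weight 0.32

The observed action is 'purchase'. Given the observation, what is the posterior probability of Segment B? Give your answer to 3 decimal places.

0.342

Posterior ∝ prior × likelihood, so P(k | x) ∝ P(Z=k) f_k(x); normalise over all components.
Component likelihoods at x = 'purchase':
  p_A = P(purchase | comp) = 0.39
  p_B = P(purchase | comp) = 0.22
  p_C = P(purchase | comp) = 0.06
Multiply by the mixture weights:
  P(Z=A)·p_A = 0.33 × 0.39 = 0.1287
  P(Z=B)·p_B = 0.35 × 0.22 = 0.077
  P(Z=C)·p_C = 0.32 × 0.06 = 0.0192
Evidence: 0.1287 + 0.077 + 0.0192 = 0.2249
P(Segment B | 'purchase') = 0.077 / 0.2249 ≈ 0.342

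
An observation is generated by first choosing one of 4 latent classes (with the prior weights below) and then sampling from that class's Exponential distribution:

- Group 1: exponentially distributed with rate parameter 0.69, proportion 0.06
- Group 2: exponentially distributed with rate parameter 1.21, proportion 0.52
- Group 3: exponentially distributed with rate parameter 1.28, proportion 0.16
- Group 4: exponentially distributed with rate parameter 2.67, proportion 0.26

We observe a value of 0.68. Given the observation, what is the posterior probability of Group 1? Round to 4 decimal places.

P(component k | x) = P(Z=k)·f_k(x) / marginal(x), where marginal(x) = Σ_j P(Z=j)·f_j(x).
Exponential densities:
  f_1 = 0.69·e^(−0.69·0.68) = 0.69·e^(−0.4692) = 0.431597
  f_2 = 1.21·e^(−1.21·0.68) = 1.21·e^(−0.8228) = 0.531432
  f_3 = 1.28·e^(−1.28·0.68) = 1.28·e^(−0.8704) = 0.536044
  f_4 = 2.67·e^(−2.67·0.68) = 2.67·e^(−1.8156) = 0.434516
Multiply by the mixture weights:
  P(Z=1)·f_1 = 0.06 × 0.431597 = 0.0258958
  P(Z=2)·f_2 = 0.52 × 0.531432 = 0.276345
  P(Z=3)·f_3 = 0.16 × 0.536044 = 0.085767
  P(Z=4)·f_4 = 0.26 × 0.434516 = 0.112974
Marginal: 0.0258958 + 0.276345 + 0.085767 + 0.112974 = 0.500982
So the posterior for Group 1 is 0.0258958 / 0.500982 ≈ 0.0517.

0.0517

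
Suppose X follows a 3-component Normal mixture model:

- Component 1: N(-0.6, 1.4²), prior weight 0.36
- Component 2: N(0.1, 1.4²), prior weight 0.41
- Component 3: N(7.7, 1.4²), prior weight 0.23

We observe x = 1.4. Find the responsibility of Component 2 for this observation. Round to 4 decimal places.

0.6724

By Bayes' theorem, P(k | x) = π_k f_k(x) / Σ_j π_j f_j(x).
Normal densities:
  f_1 = (1/(1.4·√(2π)))·exp(−(1.4−-0.6)²/(2·1.4²)) = 0.284959·exp(-1.02041) = 0.102713
  f_2 = (1/(1.4·√(2π)))·exp(−(1.4−0.1)²/(2·1.4²)) = 0.284959·exp(-0.43112) = 0.18516
  f_3 = (1/(1.4·√(2π)))·exp(−(1.4−7.7)²/(2·1.4²)) = 0.284959·exp(-10.12500) = 1.1417e-05
Weight by the priors:
  π_1·f_1 = 0.36 × 0.102713 = 0.0369766
  π_2·f_2 = 0.41 × 0.18516 = 0.0759157
  π_3·f_3 = 0.23 × 1.1417e-05 = 2.6259e-06
Marginal: 0.0369766 + 0.0759157 + 2.6259e-06 = 0.112895
P(Component 2 | 1.4) = 0.0759157 / 0.112895 ≈ 0.6724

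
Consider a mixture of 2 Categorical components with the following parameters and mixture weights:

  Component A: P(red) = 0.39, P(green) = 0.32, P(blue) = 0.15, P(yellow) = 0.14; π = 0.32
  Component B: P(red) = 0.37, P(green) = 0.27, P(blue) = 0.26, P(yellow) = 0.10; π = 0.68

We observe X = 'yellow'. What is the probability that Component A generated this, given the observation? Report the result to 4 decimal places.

The responsibility of component k is P(Z=k) f_k(x) divided by Σ_j P(Z=j) f_j(x).
Evaluate each component's likelihood at the observed value:
  L_A = P(yellow | comp) = 0.14
  L_B = P(yellow | comp) = 0.10
Weight by the priors:
  P(Z=A)·L_A = 0.32 × 0.14 = 0.0448
  P(Z=B)·L_B = 0.68 × 0.1 = 0.068
Denominator: 0.0448 + 0.068 = 0.1128
P(Component A | 'yellow') ≈ 0.3972

0.3972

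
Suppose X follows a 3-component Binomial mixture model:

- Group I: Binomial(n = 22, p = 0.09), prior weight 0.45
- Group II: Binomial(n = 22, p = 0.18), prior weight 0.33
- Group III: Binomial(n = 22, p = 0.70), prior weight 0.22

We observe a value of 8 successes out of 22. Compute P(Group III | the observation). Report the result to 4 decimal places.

By Bayes' theorem, P(k | x) = P(Z=k) f_k(x) / Σ_j P(Z=j) f_j(x).
Component likelihoods at x = 8 successes out of 22:
  L_I = 0.000367585
  L_II = 0.0218984
  L_III = 0.000881697
Multiply by the mixture weights:
  P(Z=I)·L_I = 0.45 × 0.000367585 = 0.000165413
  P(Z=II)·L_II = 0.33 × 0.0218984 = 0.00722646
  P(Z=III)·L_III = 0.22 × 0.000881697 = 0.000193973
Denominator: 0.000165413 + 0.00722646 + 0.000193973 = 0.00758585
So the posterior for Group III is 0.000193973 / 0.00758585 ≈ 0.0256.

0.0256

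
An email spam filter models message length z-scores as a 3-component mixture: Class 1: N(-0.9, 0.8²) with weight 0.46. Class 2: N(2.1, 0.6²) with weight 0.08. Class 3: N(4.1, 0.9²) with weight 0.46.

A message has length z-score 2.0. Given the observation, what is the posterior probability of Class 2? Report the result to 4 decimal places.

0.7926

P(component k | x) = w_k·f_k(x) / marginal(x), where marginal(x) = Σ_j w_j·f_j(x).
Component likelihoods at x = 2.0:
  f_1 = (1/(0.8·√(2π)))·exp(−(2.0−-0.9)²/(2·0.8²)) = 0.498678·exp(-6.57031) = 0.000698827
  f_2 = (1/(0.6·√(2π)))·exp(−(2.0−2.1)²/(2·0.6²)) = 0.664904·exp(-0.01389) = 0.655733
  f_3 = (1/(0.9·√(2π)))·exp(−(2.0−4.1)²/(2·0.9²)) = 0.443269·exp(-2.72222) = 0.0291354
Unnormalised posteriors:
  w_1·f_1 = 0.46 × 0.000698827 = 0.00032146
  w_2·f_2 = 0.08 × 0.655733 = 0.0524586
  w_3·f_3 = 0.46 × 0.0291354 = 0.0134023
Normaliser: 0.00032146 + 0.0524586 + 0.0134023 = 0.0661824
P(Class 2 | the observation) ≈ 0.7926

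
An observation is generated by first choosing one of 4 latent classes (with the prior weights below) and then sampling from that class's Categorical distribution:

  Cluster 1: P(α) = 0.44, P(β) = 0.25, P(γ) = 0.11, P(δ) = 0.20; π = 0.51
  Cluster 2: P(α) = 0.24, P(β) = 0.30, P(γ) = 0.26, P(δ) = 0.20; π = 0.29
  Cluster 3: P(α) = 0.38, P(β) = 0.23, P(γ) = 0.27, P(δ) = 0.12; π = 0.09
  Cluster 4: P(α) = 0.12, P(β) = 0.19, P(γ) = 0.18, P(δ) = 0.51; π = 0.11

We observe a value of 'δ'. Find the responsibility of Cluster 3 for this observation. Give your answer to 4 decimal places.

Posterior ∝ prior × likelihood, so P(k | x) ∝ π_k f_k(x); normalise over all components.
Evaluate each component's likelihood at the observed value:
  p_1 = P(δ | comp) = 0.20
  p_2 = P(δ | comp) = 0.20
  p_3 = P(δ | comp) = 0.12
  p_4 = P(δ | comp) = 0.51
Unnormalised posteriors:
  π_1·p_1 = 0.51 × 0.2 = 0.102
  π_2·p_2 = 0.29 × 0.2 = 0.058
  π_3·p_3 = 0.09 × 0.12 = 0.0108
  π_4·p_4 = 0.11 × 0.51 = 0.0561
Marginal: 0.102 + 0.058 + 0.0108 + 0.0561 = 0.2269
P(Cluster 3 | x) = 0.0108 / 0.2269 ≈ 0.0476

0.0476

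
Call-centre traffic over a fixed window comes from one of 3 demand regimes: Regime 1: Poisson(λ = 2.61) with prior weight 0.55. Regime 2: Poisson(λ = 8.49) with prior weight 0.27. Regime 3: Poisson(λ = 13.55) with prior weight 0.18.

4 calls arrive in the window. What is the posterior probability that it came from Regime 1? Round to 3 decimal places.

0.864

By Bayes' theorem, P(k | x) = π_k f_k(x) / Σ_j π_j f_j(x).
Evaluate each component's likelihood at the observed value:
  L_1 = 0.142181
  L_2 = 0.0444897
  L_3 = 0.00183171
Prior × likelihood for each component:
  π_1·L_1 = 0.55 × 0.142181 = 0.0781997
  π_2·L_2 = 0.27 × 0.0444897 = 0.0120122
  π_3·L_3 = 0.18 × 0.00183171 = 0.000329707
Marginal: 0.0781997 + 0.0120122 + 0.000329707 = 0.0905416
So the posterior for Regime 1 is 0.0781997 / 0.0905416 ≈ 0.864.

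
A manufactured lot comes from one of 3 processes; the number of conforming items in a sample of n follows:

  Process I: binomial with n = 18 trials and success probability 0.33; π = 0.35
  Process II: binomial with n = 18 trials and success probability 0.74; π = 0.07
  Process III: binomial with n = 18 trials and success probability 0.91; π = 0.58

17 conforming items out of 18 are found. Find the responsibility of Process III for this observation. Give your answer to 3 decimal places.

The responsibility of component k is P(Z=k) f_k(x) divided by Σ_j P(Z=j) f_j(x).
Evaluate each component's likelihood at the observed value:
  L_I = C(18,17)·0.33^17·0.67^1 = 18·6.52735e-09·0.67 = 7.87199e-08
  L_II = C(18,17)·0.74^17·0.26^1 = 18·0.00598328·0.26 = 0.0280017
  L_III = C(18,17)·0.91^17·0.09^1 = 18·0.201235·0.09 = 0.326001
Unnormalised posteriors:
  P(Z=I)·L_I = 0.35 × 7.87199e-08 = 2.75519e-08
  P(Z=II)·L_II = 0.07 × 0.0280017 = 0.00196012
  P(Z=III)·L_III = 0.58 × 0.326001 = 0.18908
Denominator: 2.75519e-08 + 0.00196012 + 0.18908 = 0.191041
P(Process III | data) ≈ 0.990

0.990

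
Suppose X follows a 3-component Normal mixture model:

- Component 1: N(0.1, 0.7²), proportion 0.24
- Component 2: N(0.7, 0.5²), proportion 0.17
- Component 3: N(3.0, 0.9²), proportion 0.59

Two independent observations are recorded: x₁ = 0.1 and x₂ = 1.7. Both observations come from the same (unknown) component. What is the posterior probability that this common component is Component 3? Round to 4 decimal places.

0.0174

The responsibility of component k is P(Z=k) f_k(x) divided by Σ_j P(Z=j) f_j(x).
Since both observations come from the same component, the likelihood for component k is f_k(x₁)·f_k(x₂).
  p_1 = [0.569918] × [0.0418147] = 0.0238309
  p_2 = [0.388372] × [0.107982] = 0.0419372
  p_3 = [0.00246655] × [0.156173] = 0.000385209
Multiply by the mixture weights:
  P(Z=1)·p_1 = 0.24 × 0.0238309 = 0.00571942
  P(Z=2)·p_2 = 0.17 × 0.0419372 = 0.00712932
  P(Z=3)·p_3 = 0.59 × 0.000385209 = 0.000227273
Normaliser: 0.00571942 + 0.00712932 + 0.000227273 = 0.013076
P(Component 3 | x) = 0.000227273 / 0.013076 ≈ 0.0174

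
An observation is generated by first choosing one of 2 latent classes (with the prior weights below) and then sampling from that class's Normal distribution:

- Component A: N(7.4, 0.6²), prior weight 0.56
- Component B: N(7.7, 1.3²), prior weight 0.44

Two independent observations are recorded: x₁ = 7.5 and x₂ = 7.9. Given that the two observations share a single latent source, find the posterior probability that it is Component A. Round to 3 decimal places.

0.810

Posterior ∝ prior × likelihood, so P(k | x) ∝ w_k f_k(x); normalise over all components.
Since both observations come from the same component, the likelihood for component k is f_k(x₁)·f_k(x₂).
  p_A = [0.655733] × [0.469853] = 0.308098
  p_B = [0.303268] × [0.303268] = 0.0919717
Weight by the priors:
  w_A·p_A = 0.56 × 0.308098 = 0.172535
  w_B·p_B = 0.44 × 0.0919717 = 0.0404676
Marginal: 0.172535 + 0.0404676 = 0.213003
So the posterior for Component A is 0.172535 / 0.213003 ≈ 0.810.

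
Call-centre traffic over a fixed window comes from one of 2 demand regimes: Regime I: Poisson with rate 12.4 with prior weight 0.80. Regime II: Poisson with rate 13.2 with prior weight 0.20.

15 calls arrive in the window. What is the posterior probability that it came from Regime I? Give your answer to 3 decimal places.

0.777

Posterior ∝ prior × likelihood, so P(k | x) ∝ π_k f_k(x); normalise over all components.
Component likelihoods at x = 15 calls:
  p_I = 0.079355
  p_II = 0.0910798
Prior × likelihood for each component:
  π_I·p_I = 0.80 × 0.079355 = 0.063484
  π_II·p_II = 0.20 × 0.0910798 = 0.018216
Normaliser: 0.063484 + 0.018216 = 0.0816999
P(Regime I | the observation) = 0.063484 / 0.0816999 ≈ 0.777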